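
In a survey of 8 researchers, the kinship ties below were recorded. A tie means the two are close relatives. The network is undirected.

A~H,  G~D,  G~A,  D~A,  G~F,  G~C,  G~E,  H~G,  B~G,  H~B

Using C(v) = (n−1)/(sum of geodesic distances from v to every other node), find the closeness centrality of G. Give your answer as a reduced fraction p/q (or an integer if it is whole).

1

Distances from G: A:1, B:1, C:1, D:1, E:1, F:1, H:1. Sum = 7.
n = 8, so closeness = 7/7 = 1.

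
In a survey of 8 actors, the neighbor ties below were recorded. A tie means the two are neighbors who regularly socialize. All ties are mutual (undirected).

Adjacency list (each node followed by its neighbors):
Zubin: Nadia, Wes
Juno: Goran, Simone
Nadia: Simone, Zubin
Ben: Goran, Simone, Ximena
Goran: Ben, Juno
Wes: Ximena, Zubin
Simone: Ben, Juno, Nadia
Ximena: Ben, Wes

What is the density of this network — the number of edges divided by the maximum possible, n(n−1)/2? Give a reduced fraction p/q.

9/28

There are 9 edges and 8 nodes, so the maximum possible is C(8,2) = 28.
Density = 9/28.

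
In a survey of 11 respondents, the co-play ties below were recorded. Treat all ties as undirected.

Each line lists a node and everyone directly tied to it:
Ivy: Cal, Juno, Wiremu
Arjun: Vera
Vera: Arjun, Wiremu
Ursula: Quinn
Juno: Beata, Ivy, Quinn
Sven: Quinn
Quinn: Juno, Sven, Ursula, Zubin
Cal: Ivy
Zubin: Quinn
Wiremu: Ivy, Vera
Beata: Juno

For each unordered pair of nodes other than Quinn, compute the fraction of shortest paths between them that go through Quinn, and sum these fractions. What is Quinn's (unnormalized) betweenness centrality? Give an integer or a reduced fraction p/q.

24

Pairs whose geodesics pass through Quinn — Wiremu–Zubin: 1; Wiremu–Sven: 1; Wiremu–Ursula: 1; Zubin–Cal: 1; Zubin–Vera: 1; Zubin–Ivy: 1; Zubin–Sven: 1; Zubin–Juno: 1; Zubin–Arjun: 1; Zubin–Ursula: 1; Zubin–Beata: 1; Cal–Sven: 1; Cal–Ursula: 1; Vera–Sven: 1 … (+10 more pairs).
All other pairs contribute 0.
Summing the contributions gives betweenness(Quinn) = 24.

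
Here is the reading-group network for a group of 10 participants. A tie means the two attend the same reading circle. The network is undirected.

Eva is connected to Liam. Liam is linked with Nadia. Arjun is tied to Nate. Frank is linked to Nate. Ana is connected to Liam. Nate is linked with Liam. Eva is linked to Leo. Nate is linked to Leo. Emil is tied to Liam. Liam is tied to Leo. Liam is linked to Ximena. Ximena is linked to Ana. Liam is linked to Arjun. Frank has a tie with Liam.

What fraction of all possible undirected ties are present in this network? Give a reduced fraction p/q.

14/45

There are 14 edges and 10 nodes, so the maximum possible is C(10,2) = 45.
Density = 14/45.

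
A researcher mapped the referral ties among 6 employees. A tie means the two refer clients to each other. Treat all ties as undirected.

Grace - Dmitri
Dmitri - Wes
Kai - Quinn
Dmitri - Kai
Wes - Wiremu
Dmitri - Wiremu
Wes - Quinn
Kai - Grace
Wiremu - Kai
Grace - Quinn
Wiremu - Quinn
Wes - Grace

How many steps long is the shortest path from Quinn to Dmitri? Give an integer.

One shortest route is Quinn – Wes – Dmitri, which uses 2 edges, and Quinn and Dmitri are not directly tied, so nothing shorter exists. So d(Quinn,Dmitri) = 2.

2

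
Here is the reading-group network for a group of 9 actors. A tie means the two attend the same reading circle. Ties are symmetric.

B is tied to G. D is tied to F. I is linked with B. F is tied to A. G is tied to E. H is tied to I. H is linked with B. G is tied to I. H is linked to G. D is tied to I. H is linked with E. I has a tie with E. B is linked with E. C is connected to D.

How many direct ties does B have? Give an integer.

4

B is directly tied to E, G, H, and I. That is 4 neighbors, so the degree of B is 4.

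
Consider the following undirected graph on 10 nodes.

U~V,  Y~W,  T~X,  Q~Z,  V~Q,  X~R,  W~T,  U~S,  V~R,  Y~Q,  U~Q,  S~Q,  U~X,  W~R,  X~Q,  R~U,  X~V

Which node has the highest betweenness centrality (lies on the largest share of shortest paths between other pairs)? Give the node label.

Q

Unnormalized betweenness of each node: Q:14, R:3, S:0, T:1/2, U:11/3, V:2/3, W:5/2, X:37/6, Y:5/2, Z:0.
Q has the largest value, 14, making it the main broker — the node through which the most shortest paths run.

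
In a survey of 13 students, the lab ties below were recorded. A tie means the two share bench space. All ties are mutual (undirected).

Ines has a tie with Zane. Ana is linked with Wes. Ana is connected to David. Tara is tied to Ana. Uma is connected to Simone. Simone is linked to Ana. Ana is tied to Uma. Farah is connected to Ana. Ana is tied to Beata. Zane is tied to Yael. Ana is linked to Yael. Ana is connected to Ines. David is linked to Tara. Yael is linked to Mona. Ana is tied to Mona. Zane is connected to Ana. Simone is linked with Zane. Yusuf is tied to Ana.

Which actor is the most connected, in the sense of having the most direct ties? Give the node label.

Ana

Degrees — Ana:12, Beata:1, David:2, Farah:1, Ines:2, Mona:2, Simone:3, Tara:2, Uma:2, Wes:1, Yael:3, Yusuf:1, Zane:4.
The maximum is 12, attained only by Ana.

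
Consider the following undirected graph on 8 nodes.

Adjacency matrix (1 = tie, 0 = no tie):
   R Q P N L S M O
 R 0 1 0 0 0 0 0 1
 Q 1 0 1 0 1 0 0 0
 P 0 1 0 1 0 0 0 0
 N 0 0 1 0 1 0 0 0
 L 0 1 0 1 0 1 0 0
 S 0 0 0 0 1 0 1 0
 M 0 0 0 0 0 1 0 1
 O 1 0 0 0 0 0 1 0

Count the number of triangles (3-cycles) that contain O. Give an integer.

0

O's neighbors are M and R, but none of them are tied to each other, so no triangle contains O.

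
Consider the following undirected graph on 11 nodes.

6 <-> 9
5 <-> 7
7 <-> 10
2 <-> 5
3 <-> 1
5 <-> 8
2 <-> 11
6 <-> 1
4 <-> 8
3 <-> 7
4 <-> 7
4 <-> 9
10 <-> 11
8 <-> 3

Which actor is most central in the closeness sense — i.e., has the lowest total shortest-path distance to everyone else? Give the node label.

Farness (sum of distances to all others) for each node — 1:25, 2:27, 3:20, 4:20, 5:21, 6:30, 7:17, 8:20, 9:25, 10:23, 11:28.
The smallest farness is 17, for 7, so 7 has the highest closeness.

7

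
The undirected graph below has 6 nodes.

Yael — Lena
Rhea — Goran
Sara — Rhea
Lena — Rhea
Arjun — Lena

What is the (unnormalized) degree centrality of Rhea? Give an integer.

3

Rhea is directly tied to Goran, Lena, and Sara. That is 3 neighbors, so the degree of Rhea is 3.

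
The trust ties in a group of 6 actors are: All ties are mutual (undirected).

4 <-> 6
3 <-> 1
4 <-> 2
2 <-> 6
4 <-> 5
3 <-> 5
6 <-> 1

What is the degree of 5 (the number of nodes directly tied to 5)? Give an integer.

5 is directly tied to 3 and 4. That is 2 neighbors, so the degree of 5 is 2.

2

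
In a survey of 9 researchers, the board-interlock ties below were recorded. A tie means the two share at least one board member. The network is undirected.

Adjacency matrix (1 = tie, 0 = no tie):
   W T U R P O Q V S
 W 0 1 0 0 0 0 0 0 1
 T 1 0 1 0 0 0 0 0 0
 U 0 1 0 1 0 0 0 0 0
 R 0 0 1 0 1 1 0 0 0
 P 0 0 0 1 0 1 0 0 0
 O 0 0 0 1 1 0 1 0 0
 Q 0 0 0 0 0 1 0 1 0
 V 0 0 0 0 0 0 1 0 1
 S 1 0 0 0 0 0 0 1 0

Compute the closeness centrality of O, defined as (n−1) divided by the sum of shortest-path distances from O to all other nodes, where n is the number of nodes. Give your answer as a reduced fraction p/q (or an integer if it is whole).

Distances from O: P:1, Q:1, R:1, S:3, T:3, U:2, V:2, W:4. Sum = 17.
n = 9, so closeness = 8/17.

8/17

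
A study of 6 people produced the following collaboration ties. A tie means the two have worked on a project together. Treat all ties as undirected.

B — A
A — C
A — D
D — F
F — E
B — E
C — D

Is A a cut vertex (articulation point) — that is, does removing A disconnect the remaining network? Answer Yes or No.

No

Even without A, every remaining node can still reach every other (the residual graph is connected), so A is not a cut vertex.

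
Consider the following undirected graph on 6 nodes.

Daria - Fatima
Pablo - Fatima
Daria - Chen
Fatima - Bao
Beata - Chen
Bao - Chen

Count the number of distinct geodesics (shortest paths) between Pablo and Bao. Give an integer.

The shortest distance is 2, and the only length-2 path is Pablo–Fatima–Bao. So there is exactly 1 shortest path.

1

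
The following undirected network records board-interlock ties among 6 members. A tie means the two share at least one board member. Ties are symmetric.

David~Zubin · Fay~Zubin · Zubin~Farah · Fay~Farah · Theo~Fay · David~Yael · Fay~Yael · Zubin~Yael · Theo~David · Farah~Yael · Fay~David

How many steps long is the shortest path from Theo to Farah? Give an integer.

2

One shortest route is Theo – Fay – Farah, which uses 2 edges, and Theo and Farah are not directly tied, so nothing shorter exists. So d(Theo,Farah) = 2.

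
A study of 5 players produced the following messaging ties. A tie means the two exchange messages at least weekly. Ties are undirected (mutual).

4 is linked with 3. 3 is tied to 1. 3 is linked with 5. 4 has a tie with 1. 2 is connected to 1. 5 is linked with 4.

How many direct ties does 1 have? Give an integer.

3

1 is directly tied to 2, 3, and 4. That is 3 neighbors, so the degree of 1 is 3.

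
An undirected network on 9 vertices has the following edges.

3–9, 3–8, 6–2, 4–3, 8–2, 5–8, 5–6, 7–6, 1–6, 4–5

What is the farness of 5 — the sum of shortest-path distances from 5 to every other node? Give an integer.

Distances from 5: 1:2, 2:2, 3:2, 4:1, 6:1, 7:2, 8:1, 9:3.
Sum = 2 + 2 + 2 + 1 + 1 + 2 + 1 + 3 = 14.

14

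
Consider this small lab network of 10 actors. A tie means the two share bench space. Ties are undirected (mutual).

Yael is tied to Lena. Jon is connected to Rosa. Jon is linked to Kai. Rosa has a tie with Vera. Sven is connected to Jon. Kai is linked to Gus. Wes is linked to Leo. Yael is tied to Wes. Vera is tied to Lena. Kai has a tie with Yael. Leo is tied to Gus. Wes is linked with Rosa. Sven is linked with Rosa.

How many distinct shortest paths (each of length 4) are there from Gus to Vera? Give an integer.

3

The shortest distance is 4. The length-4 paths are: Gus–Leo–Wes–Rosa–Vera; Gus–Kai–Jon–Rosa–Vera; Gus–Kai–Yael–Lena–Vera.
That gives 3 distinct shortest paths.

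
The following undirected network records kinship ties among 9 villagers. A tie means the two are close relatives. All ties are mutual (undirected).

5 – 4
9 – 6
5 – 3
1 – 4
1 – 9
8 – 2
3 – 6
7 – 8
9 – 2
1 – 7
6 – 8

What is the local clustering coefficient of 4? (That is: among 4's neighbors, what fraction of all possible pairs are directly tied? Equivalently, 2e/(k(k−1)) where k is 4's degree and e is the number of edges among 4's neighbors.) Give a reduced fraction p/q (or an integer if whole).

0

4's neighbors: 1 and 5 (k = 2).
Possible neighbor pairs: C(2,2) = 1. Edges among them: none → e = 0.
Clustering(4) = 0/1.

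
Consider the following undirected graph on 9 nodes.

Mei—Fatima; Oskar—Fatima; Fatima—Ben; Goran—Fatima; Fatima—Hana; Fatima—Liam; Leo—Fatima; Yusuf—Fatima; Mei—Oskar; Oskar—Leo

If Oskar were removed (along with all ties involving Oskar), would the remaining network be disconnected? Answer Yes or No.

No

Even without Oskar, every remaining node can still reach every other (the residual graph is connected), so Oskar is not a cut vertex.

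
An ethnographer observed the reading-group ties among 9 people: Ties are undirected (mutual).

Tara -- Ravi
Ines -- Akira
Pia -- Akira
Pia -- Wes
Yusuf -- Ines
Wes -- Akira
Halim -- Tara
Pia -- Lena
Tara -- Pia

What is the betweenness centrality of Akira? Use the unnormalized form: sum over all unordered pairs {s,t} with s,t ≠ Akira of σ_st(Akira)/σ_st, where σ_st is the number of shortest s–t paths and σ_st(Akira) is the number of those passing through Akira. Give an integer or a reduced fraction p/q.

12

Pairs whose geodesics pass through Akira — Pia–Ines: 1; Pia–Yusuf: 1; Ines–Halim: 1; Ines–Wes: 1; Ines–Lena: 1; Ines–Ravi: 1; Ines–Tara: 1; Halim–Yusuf: 1; Wes–Yusuf: 1; Lena–Yusuf: 1; Ravi–Yusuf: 1; Yusuf–Tara: 1.
All other pairs contribute 0.
Summing the contributions gives betweenness(Akira) = 12.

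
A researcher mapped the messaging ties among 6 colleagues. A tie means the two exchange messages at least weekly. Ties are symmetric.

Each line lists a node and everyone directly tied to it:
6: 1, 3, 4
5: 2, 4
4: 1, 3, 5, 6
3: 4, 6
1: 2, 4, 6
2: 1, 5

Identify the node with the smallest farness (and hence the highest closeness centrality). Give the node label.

4

Farness (sum of distances to all others) for each node — 1:7, 2:9, 3:9, 4:6, 5:8, 6:7.
The smallest farness is 6, for 4, so 4 has the highest closeness.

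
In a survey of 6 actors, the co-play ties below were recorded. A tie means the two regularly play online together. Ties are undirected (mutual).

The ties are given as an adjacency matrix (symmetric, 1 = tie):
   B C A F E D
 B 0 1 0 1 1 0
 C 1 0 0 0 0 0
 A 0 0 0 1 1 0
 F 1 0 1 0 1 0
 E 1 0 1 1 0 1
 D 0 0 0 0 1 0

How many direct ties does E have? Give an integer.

4

E is directly tied to A, B, D, and F. That is 4 neighbors, so the degree of E is 4.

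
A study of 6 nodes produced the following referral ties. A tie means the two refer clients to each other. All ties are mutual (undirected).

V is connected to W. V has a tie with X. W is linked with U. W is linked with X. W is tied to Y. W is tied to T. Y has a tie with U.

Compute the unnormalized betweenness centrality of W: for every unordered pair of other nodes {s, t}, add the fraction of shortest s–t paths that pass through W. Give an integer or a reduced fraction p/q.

8

Pairs whose geodesics pass through W — T–Y: 1; T–U: 1; T–V: 1; T–X: 1; Y–V: 1; Y–X: 1; U–V: 1; U–X: 1.
All other pairs contribute 0.
Summing the contributions gives betweenness(W) = 8.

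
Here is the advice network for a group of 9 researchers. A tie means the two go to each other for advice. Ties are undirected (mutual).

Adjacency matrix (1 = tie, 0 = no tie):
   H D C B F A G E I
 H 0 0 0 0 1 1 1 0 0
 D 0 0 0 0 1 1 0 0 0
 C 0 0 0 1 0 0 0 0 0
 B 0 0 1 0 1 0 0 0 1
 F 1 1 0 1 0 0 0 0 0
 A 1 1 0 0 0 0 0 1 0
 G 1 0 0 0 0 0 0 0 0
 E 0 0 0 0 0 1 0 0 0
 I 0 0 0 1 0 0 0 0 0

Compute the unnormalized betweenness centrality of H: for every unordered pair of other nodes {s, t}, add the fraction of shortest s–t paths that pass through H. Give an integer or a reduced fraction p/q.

11

Pairs whose geodesics pass through H — D–G: 2/2; C–A: 1/2; C–G: 1; C–E: 1/2; B–A: 1/2; B–G: 1; B–E: 1/2; F–A: 1/2; F–G: 1; F–E: 1/2; A–G: 1; A–I: 1/2; G–E: 1; G–I: 1 … (+1 more pairs).
All other pairs contribute 0.
Summing the contributions gives betweenness(H) = 11.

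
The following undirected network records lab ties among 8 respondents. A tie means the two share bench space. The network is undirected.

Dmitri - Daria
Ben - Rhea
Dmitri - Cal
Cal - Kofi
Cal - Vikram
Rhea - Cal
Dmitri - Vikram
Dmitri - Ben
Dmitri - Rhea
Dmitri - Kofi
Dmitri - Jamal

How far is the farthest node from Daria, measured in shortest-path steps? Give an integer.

2

Distances from Daria: Ben:2, Cal:2, Dmitri:1, Jamal:2, Kofi:2, Rhea:2, Vikram:2.
The largest is 2 (to Kofi, Ben, Jamal, Vikram, Rhea, and Cal), so the eccentricity of Daria is 2.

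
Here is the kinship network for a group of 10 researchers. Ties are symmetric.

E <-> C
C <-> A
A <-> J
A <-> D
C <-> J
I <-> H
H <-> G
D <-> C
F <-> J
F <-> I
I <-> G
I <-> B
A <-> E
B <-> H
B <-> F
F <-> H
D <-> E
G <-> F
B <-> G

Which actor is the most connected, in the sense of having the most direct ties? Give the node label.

F

Degrees — A:4, B:4, C:4, D:3, E:3, F:5, G:4, H:4, I:4, J:3.
The maximum is 5, attained only by F.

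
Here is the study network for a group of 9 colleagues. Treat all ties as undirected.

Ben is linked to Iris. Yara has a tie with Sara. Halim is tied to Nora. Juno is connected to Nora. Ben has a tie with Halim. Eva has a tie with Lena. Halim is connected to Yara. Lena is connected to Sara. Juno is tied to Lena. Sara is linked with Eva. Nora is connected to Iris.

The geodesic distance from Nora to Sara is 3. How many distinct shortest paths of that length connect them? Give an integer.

2

The shortest distance is 3. The length-3 paths are: Nora–Halim–Yara–Sara; Nora–Juno–Lena–Sara.
That gives 2 distinct shortest paths.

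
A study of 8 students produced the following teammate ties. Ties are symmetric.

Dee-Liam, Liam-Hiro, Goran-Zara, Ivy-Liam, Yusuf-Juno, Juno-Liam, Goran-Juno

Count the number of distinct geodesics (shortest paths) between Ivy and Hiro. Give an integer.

1

The shortest distance is 2, and the only length-2 path is Ivy–Liam–Hiro. So there is exactly 1 shortest path.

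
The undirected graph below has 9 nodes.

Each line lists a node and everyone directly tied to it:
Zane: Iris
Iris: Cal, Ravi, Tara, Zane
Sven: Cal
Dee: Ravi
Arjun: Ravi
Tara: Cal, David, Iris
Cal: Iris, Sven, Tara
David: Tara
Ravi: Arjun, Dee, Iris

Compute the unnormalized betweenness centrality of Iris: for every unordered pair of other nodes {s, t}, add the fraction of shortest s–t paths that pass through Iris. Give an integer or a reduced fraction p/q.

19

Pairs whose geodesics pass through Iris — David–Arjun: 1; David–Ravi: 1; David–Dee: 1; David–Zane: 1; Cal–Arjun: 1; Cal–Ravi: 1; Cal–Dee: 1; Cal–Zane: 1; Sven–Arjun: 1; Sven–Ravi: 1; Sven–Dee: 1; Sven–Zane: 1; Arjun–Zane: 1; Arjun–Tara: 1 … (+5 more pairs).
All other pairs contribute 0.
Summing the contributions gives betweenness(Iris) = 19.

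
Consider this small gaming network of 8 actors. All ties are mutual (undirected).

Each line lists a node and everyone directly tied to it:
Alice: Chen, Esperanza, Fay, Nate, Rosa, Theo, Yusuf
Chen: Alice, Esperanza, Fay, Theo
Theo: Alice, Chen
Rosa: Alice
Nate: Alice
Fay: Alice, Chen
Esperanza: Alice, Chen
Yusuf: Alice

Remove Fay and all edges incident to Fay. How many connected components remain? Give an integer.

Fay's neighbors (Alice and Chen) remain reachable from one another through other ties, so the rest of the network stays in one piece.

1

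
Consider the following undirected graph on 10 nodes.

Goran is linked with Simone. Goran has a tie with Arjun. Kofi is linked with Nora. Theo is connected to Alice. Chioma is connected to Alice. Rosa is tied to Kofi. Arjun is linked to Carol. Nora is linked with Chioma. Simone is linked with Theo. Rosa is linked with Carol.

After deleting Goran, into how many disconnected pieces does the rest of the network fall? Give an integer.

Goran's neighbors (Arjun and Simone) remain reachable from one another through other ties, so the rest of the network stays in one piece.

1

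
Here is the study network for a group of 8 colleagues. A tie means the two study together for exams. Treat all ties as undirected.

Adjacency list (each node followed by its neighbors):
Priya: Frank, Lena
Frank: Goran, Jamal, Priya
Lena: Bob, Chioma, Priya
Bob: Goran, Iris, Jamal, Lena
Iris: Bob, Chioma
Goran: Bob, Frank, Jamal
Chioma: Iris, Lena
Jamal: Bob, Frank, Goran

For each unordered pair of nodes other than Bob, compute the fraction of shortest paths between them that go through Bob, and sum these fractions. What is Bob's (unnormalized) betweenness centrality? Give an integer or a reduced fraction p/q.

8

Pairs whose geodesics pass through Bob — Frank–Iris: 2/2; Priya–Iris: 1/2; Lena–Iris: 1/2; Lena–Goran: 1; Lena–Jamal: 1; Chioma–Goran: 2/2; Chioma–Jamal: 2/2; Iris–Goran: 1; Iris–Jamal: 1.
All other pairs contribute 0.
Summing the contributions gives betweenness(Bob) = 8.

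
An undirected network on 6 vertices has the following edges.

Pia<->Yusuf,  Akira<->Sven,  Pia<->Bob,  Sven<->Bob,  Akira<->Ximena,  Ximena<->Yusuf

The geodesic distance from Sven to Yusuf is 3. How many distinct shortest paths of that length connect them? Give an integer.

The shortest distance is 3. The length-3 paths are: Sven–Bob–Pia–Yusuf; Sven–Akira–Ximena–Yusuf.
That gives 2 distinct shortest paths.

2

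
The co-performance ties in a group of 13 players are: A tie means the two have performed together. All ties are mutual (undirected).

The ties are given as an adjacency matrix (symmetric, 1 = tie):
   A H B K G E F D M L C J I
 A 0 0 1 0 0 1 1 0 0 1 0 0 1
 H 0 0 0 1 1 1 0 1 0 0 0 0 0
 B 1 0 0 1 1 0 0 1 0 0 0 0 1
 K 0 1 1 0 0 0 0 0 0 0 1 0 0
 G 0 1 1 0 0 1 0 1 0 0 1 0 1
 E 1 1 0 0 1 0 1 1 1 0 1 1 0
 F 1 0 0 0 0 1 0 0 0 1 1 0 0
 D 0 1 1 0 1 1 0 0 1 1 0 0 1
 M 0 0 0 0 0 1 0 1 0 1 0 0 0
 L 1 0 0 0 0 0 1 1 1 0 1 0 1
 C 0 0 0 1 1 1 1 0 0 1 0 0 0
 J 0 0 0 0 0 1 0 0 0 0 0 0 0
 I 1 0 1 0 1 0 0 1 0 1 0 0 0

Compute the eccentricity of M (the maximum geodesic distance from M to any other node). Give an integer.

3

Distances from M: A:2, B:2, C:2, D:1, E:1, F:2, G:2, H:2, I:2, J:2, K:3, L:1.
The largest is 3 (to K), so the eccentricity of M is 3.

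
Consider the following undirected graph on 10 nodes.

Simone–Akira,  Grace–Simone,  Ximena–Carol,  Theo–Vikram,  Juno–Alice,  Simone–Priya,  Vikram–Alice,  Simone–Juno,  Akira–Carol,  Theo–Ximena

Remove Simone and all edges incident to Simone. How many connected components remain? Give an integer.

3

Without Simone, the remaining ties split the others into: {Grace}; {Akira, Alice, Carol, Juno, Theo, Vikram, Ximena}; {Priya}.
That's 3 separate components.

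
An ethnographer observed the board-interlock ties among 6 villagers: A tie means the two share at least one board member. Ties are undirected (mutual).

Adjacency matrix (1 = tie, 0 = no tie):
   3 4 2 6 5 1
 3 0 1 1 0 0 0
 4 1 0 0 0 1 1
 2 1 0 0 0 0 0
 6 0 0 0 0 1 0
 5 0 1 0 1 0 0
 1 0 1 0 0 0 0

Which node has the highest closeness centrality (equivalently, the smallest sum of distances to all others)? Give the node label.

4

Farness (sum of distances to all others) for each node — 1:11, 2:13, 3:9, 4:7, 5:9, 6:13.
The smallest farness is 7, for 4, so 4 has the highest closeness.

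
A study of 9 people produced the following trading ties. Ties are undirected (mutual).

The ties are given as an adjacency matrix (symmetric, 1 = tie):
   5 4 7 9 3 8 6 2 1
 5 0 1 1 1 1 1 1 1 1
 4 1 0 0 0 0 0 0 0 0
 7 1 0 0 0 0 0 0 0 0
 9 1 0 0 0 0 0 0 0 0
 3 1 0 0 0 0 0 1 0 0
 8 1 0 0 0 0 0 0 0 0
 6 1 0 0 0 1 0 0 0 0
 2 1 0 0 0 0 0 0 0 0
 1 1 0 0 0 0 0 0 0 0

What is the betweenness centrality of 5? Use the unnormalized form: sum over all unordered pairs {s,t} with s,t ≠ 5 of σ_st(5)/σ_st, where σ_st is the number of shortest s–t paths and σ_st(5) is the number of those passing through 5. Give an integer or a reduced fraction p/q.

Pairs whose geodesics pass through 5 — 4–7: 1; 4–9: 1; 4–3: 1; 4–8: 1; 4–6: 1; 4–2: 1; 4–1: 1; 7–9: 1; 7–3: 1; 7–8: 1; 7–6: 1; 7–2: 1; 7–1: 1; 9–3: 1 … (+13 more pairs).
All other pairs contribute 0.
Summing the contributions gives betweenness(5) = 27.

27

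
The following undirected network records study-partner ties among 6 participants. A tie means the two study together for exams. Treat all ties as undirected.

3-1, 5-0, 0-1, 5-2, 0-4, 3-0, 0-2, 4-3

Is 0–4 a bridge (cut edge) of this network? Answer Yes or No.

Even without that edge, 0 still reaches 4 via 0 – 3 – 4, so the network stays connected. Not a bridge.

No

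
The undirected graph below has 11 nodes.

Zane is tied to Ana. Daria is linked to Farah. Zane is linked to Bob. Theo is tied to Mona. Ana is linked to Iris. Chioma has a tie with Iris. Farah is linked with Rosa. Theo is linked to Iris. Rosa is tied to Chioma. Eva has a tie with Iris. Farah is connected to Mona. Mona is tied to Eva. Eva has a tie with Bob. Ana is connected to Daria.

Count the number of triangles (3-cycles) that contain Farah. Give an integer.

Farah's neighbors are Daria, Mona, and Rosa, but none of them are tied to each other, so no triangle contains Farah.

0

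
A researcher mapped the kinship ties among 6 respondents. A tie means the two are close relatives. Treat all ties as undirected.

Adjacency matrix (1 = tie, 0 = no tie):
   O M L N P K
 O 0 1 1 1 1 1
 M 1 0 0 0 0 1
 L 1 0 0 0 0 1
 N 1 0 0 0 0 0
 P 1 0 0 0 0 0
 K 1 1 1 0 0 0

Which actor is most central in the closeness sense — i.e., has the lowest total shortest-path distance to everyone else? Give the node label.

Farness (sum of distances to all others) for each node — K:7, L:8, M:8, N:9, O:5, P:9.
The smallest farness is 5, for O, so O has the highest closeness.

O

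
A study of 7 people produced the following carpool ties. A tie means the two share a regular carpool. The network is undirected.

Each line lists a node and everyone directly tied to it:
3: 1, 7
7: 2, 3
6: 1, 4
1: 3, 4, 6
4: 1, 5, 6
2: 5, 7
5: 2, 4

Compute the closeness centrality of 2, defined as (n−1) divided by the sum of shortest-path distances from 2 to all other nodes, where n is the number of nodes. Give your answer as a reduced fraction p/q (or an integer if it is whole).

Distances from 2: 1:3, 3:2, 4:2, 5:1, 6:3, 7:1. Sum = 12.
n = 7, so closeness = 6/12 = 1/2.

1/2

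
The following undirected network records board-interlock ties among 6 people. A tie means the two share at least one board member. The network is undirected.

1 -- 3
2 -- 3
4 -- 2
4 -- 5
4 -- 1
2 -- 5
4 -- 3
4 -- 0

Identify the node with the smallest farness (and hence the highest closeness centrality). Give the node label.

Farness (sum of distances to all others) for each node — 0:9, 1:8, 2:7, 3:7, 4:5, 5:8.
The smallest farness is 5, for 4, so 4 has the highest closeness.

4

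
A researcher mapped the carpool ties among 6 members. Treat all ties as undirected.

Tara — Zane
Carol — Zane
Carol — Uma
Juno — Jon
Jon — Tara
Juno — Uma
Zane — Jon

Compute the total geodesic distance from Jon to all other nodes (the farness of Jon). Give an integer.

Distances from Jon: Carol:2, Juno:1, Tara:1, Uma:2, Zane:1.
Sum = 2 + 1 + 1 + 2 + 1 = 7.

7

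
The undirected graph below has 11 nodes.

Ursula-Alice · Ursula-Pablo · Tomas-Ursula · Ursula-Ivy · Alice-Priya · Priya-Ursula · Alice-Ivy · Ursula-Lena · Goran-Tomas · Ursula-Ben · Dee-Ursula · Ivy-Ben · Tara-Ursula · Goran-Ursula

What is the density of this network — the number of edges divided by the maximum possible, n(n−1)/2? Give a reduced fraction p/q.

14/55

There are 14 edges and 11 nodes, so the maximum possible is C(11,2) = 55.
Density = 14/55.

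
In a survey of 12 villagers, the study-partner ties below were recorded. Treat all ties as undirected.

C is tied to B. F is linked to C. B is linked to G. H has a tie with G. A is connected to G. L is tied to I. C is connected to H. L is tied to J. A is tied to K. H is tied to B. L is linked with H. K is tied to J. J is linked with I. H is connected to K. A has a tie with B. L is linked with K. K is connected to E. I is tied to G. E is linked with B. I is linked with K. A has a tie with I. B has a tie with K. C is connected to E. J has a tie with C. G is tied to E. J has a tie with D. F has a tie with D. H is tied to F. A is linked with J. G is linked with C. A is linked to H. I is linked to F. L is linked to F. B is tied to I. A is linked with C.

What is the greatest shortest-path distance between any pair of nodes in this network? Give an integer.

3

Eccentricity of each node (its greatest distance to any other): A:2, B:3, C:2, D:3, E:3, F:2, G:3, H:2, I:2, J:2, K:2, L:2.
The maximum eccentricity is 3, realized for instance by the pair E–D via E – C – F – D. So the diameter is 3.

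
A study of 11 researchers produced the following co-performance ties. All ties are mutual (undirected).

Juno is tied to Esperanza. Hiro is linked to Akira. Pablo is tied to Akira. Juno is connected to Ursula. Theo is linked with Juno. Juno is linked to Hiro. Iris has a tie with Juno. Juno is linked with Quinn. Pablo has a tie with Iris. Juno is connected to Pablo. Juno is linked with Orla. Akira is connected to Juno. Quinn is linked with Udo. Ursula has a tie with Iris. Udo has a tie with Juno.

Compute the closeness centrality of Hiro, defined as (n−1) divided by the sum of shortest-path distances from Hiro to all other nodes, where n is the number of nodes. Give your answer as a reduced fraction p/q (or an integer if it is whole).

5/9

Distances from Hiro: Akira:1, Esperanza:2, Iris:2, Juno:1, Orla:2, Pablo:2, Quinn:2, Theo:2, Udo:2, Ursula:2. Sum = 18.
n = 11, so closeness = 10/18 = 5/9.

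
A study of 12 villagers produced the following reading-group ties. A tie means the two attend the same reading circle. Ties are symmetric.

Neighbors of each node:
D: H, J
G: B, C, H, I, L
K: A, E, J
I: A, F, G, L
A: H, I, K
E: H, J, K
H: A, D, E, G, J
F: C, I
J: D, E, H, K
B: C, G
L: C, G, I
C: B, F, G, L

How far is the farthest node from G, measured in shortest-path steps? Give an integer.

3

Distances from G: A:2, B:1, C:1, D:2, E:2, F:2, H:1, I:1, J:2, K:3, L:1.
The largest is 3 (to K), so the eccentricity of G is 3.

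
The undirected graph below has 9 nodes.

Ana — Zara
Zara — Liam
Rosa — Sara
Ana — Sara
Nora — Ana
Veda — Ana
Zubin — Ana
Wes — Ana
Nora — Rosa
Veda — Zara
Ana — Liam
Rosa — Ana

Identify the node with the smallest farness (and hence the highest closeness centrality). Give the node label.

Farness (sum of distances to all others) for each node — Ana:8, Liam:14, Nora:14, Rosa:13, Sara:14, Veda:14, Wes:15, Zara:13, Zubin:15.
The smallest farness is 8, for Ana, so Ana has the highest closeness.

Ana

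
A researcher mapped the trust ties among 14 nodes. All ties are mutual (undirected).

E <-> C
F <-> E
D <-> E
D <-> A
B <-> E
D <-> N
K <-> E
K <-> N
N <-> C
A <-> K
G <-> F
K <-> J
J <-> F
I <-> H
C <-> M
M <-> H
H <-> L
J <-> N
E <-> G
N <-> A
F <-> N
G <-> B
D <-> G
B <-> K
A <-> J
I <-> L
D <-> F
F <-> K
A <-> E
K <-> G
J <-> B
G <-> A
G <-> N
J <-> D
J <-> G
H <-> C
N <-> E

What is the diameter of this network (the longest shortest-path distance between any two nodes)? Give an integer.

Eccentricity of each node (its greatest distance to any other): A:4, B:4, C:2, D:4, E:3, F:4, G:4, H:3, I:4, J:4, K:4, L:4, M:3, N:3.
The maximum eccentricity is 4, realized for instance by the pair I–G via I – H – C – E – G. So the diameter is 4.

4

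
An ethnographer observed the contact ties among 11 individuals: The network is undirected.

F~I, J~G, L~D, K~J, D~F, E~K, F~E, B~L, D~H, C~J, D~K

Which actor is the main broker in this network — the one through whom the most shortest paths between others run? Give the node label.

D

Unnormalized betweenness of each node: B:0, C:0, D:27, E:4, F:11, G:0, H:0, I:0, J:17, K:23, L:9.
D has the largest value, 27, making it the main broker — the node through which the most shortest paths run.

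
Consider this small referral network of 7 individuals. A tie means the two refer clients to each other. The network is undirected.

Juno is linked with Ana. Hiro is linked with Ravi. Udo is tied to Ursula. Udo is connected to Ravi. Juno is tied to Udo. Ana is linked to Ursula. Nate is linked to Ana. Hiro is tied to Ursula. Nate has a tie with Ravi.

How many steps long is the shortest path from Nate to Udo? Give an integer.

2

One shortest route is Nate – Ravi – Udo, which uses 2 edges, and Nate and Udo are not directly tied, so nothing shorter exists. So d(Nate,Udo) = 2.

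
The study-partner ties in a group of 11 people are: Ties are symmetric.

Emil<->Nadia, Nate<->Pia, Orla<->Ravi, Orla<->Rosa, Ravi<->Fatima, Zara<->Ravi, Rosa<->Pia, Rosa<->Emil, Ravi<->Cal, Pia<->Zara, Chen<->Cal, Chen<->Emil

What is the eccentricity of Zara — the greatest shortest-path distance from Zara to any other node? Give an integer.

Distances from Zara: Cal:2, Chen:3, Emil:3, Fatima:2, Nadia:4, Nate:2, Orla:2, Pia:1, Ravi:1, Rosa:2.
The largest is 4 (to Nadia), so the eccentricity of Zara is 4.

4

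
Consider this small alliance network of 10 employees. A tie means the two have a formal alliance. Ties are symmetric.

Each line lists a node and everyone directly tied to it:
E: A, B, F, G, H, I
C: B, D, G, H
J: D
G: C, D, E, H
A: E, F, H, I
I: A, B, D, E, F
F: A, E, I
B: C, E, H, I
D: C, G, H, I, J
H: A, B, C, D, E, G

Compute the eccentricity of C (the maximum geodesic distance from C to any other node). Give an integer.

3

Distances from C: A:2, B:1, D:1, E:2, F:3, G:1, H:1, I:2, J:2.
The largest is 3 (to F), so the eccentricity of C is 3.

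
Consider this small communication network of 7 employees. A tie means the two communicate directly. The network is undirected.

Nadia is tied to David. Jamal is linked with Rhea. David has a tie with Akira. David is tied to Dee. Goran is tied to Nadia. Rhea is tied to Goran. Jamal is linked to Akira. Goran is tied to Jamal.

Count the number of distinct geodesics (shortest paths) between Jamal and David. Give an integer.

The shortest distance is 2, and the only length-2 path is Jamal–Akira–David. So there is exactly 1 shortest path.

1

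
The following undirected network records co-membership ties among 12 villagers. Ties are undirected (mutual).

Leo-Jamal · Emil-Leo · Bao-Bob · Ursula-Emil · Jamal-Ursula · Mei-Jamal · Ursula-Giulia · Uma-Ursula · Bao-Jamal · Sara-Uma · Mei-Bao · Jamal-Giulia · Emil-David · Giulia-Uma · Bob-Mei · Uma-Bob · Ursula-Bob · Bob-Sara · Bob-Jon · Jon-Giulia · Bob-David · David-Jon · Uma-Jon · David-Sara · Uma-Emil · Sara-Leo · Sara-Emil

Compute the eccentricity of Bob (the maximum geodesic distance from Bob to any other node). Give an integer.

2

Distances from Bob: Bao:1, David:1, Emil:2, Giulia:2, Jamal:2, Jon:1, Leo:2, Mei:1, Sara:1, Uma:1, Ursula:1.
The largest is 2 (to Emil, Giulia, Jamal, and Leo), so the eccentricity of Bob is 2.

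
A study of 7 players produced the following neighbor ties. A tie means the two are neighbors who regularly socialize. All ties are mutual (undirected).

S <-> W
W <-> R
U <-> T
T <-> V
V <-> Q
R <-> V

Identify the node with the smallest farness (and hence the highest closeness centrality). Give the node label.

V

Farness (sum of distances to all others) for each node — Q:15, R:11, S:19, T:13, U:18, V:10, W:14.
The smallest farness is 10, for V, so V has the highest closeness.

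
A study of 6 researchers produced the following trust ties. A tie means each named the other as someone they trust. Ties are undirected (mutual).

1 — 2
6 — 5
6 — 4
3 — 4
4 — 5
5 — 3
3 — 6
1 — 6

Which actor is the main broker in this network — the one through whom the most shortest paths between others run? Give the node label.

6

Unnormalized betweenness of each node: 1:4, 2:0, 3:0, 4:0, 5:0, 6:6.
6 has the largest value, 6, making it the main broker — the node through which the most shortest paths run.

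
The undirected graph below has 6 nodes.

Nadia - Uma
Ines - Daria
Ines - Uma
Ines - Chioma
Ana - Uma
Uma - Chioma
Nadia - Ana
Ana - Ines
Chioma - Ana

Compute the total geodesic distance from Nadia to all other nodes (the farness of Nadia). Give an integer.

Distances from Nadia: Ana:1, Chioma:2, Daria:3, Ines:2, Uma:1.
Sum = 1 + 2 + 3 + 2 + 1 = 9.

9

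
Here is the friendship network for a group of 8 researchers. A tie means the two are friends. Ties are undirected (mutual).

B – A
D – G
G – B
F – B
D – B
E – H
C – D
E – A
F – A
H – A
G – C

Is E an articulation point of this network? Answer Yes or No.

No

Even without E, every remaining node can still reach every other (the residual graph is connected), so E is not a cut vertex.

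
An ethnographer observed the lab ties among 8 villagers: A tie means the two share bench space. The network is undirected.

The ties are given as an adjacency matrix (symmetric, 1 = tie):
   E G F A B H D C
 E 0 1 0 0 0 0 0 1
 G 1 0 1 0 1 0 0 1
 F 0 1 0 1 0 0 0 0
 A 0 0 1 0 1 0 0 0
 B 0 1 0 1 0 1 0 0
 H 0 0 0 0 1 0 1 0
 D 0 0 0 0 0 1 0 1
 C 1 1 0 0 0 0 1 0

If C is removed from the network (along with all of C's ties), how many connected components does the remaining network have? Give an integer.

C's neighbors (D, E, and G) remain reachable from one another through other ties, so the rest of the network stays in one piece.

1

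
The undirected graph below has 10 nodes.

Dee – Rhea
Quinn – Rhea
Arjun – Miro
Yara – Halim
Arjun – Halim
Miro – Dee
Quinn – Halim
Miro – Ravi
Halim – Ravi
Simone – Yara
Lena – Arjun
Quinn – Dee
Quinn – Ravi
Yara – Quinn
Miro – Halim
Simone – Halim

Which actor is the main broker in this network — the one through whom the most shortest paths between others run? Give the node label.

Halim

Unnormalized betweenness of each node: Arjun:8, Dee:7/3, Halim:27/2, Lena:0, Miro:16/3, Quinn:49/6, Ravi:1/3, Rhea:0, Simone:0, Yara:4/3.
Halim has the largest value, 27/2, making it the main broker — the node through which the most shortest paths run.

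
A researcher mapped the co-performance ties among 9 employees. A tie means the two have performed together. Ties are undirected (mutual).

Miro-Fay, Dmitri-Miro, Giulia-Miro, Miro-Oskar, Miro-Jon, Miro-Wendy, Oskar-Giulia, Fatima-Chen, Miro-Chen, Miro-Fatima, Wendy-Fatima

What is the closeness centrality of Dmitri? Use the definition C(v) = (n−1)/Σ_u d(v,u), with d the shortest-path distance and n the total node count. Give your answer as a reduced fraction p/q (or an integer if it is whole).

8/15

Distances from Dmitri: Chen:2, Fatima:2, Fay:2, Giulia:2, Jon:2, Miro:1, Oskar:2, Wendy:2. Sum = 15.
n = 9, so closeness = 8/15.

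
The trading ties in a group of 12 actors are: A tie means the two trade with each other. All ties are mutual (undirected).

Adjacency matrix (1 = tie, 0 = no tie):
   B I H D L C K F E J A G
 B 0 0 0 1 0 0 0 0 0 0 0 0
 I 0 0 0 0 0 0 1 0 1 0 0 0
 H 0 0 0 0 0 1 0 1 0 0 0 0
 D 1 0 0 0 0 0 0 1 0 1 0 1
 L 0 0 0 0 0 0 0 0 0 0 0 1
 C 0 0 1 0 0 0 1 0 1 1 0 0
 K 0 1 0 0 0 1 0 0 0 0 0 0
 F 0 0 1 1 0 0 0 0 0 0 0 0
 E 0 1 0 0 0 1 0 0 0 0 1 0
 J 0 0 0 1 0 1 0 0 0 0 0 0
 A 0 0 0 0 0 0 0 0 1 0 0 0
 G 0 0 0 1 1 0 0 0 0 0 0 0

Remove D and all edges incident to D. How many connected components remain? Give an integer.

Without D, the remaining ties split the others into: {B}; {A, C, E, F, H, I, J, K}; {G, L}.
That's 3 separate components.

3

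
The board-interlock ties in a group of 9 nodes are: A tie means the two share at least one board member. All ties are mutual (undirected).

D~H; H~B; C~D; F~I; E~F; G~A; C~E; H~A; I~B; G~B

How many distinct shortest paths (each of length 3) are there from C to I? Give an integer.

The shortest distance is 3, and the only length-3 path is C–E–F–I. So there is exactly 1 shortest path.

1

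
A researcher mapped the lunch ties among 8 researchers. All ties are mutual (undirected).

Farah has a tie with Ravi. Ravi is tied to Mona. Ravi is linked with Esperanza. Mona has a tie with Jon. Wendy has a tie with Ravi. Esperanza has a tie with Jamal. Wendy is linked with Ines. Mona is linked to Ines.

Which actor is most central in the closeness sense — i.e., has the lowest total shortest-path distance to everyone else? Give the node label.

Farness (sum of distances to all others) for each node — Esperanza:14, Farah:16, Ines:16, Jamal:20, Jon:18, Mona:12, Ravi:10, Wendy:14.
The smallest farness is 10, for Ravi, so Ravi has the highest closeness.

Ravi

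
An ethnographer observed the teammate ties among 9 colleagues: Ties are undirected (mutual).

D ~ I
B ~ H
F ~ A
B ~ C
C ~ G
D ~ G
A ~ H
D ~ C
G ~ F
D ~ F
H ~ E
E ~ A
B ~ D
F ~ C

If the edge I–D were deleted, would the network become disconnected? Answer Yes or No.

Yes

Without the I–D edge there is no alternate route between I and D, so the network disconnects. It is a bridge.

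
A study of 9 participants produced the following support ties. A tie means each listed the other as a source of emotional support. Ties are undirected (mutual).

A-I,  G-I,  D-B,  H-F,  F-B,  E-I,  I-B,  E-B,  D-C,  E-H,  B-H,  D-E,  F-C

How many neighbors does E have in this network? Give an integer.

E is directly tied to B, D, H, and I. That is 4 neighbors, so the degree of E is 4.

4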